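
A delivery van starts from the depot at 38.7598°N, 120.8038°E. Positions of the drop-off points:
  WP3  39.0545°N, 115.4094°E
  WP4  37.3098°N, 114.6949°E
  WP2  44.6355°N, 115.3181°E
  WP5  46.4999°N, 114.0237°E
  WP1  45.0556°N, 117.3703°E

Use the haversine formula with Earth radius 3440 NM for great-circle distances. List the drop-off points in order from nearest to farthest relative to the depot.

WP3, WP4, WP1, WP2, WP5

Computing each great-circle distance from 38.7598°N, 120.8038°E:
WP3 39.0545°N, 115.4094°E: 252.6 NM
WP4 37.3098°N, 114.6949°E: 301.6 NM
WP1 45.0556°N, 117.3703°E: 407.8 NM
WP2 44.6355°N, 115.3181°E: 429.8 NM
WP5 46.4999°N, 114.0237°E: 552.4 NM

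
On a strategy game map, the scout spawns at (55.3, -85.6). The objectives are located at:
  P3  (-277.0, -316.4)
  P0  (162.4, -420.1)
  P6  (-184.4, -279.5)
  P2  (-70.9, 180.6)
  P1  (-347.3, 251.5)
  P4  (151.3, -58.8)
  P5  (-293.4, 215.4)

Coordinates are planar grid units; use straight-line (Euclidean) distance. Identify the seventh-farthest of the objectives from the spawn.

Distances from the spawn ((55.3, -85.6)):
P1: 525.1
P5: 460.6
P3: 404.6
P0: 351.2
P6: 308.3
P2: 294.6
P4: 99.7
The seventh-farthest is P4 at 99.7.

P4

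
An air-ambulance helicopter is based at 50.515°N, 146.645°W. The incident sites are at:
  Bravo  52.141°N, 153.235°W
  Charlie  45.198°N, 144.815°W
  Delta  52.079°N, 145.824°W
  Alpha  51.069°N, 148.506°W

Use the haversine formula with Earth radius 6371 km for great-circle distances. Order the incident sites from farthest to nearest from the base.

Charlie, Bravo, Delta, Alpha

Computing each great-circle distance from 50.515°N, 146.645°W:
Charlie 45.198°N, 144.815°W: 606.7 km
Bravo 52.141°N, 153.235°W: 492.1 km
Delta 52.079°N, 145.824°W: 183.0 km
Alpha 51.069°N, 148.506°W: 144.6 km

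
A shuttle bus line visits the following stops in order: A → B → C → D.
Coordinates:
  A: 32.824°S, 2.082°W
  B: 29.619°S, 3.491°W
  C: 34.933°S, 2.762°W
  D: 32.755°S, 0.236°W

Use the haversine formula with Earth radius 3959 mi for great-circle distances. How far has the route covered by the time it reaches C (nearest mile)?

606 mi

Leg distances:
A→B: 236.6 mi  (cumulative 236.6 mi)
B→C: 369.6 mi  (cumulative 606.2 mi)
Cumulative distance at C ≈ 606 mi.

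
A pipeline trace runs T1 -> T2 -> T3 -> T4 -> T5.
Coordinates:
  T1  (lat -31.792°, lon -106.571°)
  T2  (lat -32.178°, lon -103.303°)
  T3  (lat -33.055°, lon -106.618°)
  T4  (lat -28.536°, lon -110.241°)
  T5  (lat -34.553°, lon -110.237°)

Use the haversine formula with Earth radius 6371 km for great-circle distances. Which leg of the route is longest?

Leg distances:
T1→T2: 311.2 km
T2→T3: 325.4 km
T3→T4: 610.0 km
T4→T5: 669.1 km
The longest leg is T4–T5 at 669.1 km.

T4–T5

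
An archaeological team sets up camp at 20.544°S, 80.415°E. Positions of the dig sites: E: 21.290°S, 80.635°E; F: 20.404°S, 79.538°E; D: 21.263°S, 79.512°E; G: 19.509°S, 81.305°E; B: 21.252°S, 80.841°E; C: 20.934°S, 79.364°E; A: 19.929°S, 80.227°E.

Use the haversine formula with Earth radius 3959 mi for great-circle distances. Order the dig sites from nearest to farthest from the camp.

A, E, B, F, C, D, G

Distance from the camp at 20.544°S, 80.415°E to each:
A 19.929°S, 80.227°E: 44.2 mi
E 21.290°S, 80.635°E: 53.5 mi
B 21.252°S, 80.841°E: 56.1 mi
F 20.404°S, 79.538°E: 57.6 mi
C 20.934°S, 79.364°E: 73.1 mi
D 21.263°S, 79.512°E: 76.6 mi
G 19.509°S, 81.305°E: 91.9 mi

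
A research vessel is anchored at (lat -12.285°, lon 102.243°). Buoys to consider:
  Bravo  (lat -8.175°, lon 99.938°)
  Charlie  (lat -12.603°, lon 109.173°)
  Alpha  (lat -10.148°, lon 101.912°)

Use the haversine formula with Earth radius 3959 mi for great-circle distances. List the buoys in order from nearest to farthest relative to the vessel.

Alpha, Bravo, Charlie

Computing each great-circle distance from (lat -12.285°, lon 102.243°):
Alpha (lat -10.148°, lon 101.912°): 149.4 mi
Bravo (lat -8.175°, lon 99.938°): 324.4 mi
Charlie (lat -12.603°, lon 109.173°): 468.1 mi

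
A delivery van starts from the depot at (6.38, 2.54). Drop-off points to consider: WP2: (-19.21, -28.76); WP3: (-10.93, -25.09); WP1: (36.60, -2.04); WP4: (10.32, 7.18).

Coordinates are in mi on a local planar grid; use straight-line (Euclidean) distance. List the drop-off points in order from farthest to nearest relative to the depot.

WP2, WP3, WP1, WP4

Computing each straight-line distance from (6.38, 2.54):
WP2 (-19.21, -28.76): 40.4 mi
WP3 (-10.93, -25.09): 32.6 mi
WP1 (36.60, -2.04): 30.6 mi
WP4 (10.32, 7.18): 6.1 mi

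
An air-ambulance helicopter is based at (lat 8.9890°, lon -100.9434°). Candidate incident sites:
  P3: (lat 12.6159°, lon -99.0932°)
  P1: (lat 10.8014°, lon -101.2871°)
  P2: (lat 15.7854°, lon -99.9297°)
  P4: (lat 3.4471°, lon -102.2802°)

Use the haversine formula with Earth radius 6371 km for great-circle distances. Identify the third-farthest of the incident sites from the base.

Distance to each, sorted:
P2: 763.7 km
P4: 633.7 km
P3: 451.1 km
P1: 205.0 km
The third-farthest is P3 at 451.1 km.

P3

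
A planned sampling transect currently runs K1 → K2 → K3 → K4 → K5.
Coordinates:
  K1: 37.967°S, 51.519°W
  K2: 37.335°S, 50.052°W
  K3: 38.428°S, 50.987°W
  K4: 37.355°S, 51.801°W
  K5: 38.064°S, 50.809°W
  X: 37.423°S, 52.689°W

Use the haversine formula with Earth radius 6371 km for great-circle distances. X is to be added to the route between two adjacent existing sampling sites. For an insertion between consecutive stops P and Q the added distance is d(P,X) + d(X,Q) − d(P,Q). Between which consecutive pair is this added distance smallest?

Added distance for inserting X between each consecutive pair:
K1–K2: 205.6 km
K2–K3: 273.0 km
K3–K4: 126.2 km
K4–K5: 141.2 km
Smallest added distance is 126.2 km, inserting between K3 and K4.

between K3 and K4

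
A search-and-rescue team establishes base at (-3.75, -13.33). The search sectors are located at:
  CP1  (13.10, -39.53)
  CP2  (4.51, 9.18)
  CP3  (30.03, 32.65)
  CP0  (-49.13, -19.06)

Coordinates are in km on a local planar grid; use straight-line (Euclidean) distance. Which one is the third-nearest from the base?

Distance to each, sorted:
CP2: 24.0 km
CP1: 31.2 km
CP0: 45.7 km
CP3: 57.1 km
The third-nearest is CP0 at 45.7 km.

CP0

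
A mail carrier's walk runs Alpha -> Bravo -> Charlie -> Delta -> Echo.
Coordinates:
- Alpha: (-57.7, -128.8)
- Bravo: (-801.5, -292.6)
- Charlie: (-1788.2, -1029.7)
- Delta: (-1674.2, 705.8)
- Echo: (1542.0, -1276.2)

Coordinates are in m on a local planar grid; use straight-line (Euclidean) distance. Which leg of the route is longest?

Leg distances:
Alpha→Bravo: 761.6 m
Bravo→Charlie: 1231.6 m
Charlie→Delta: 1739.2 m
Delta→Echo: 3777.9 m
The longest leg is Delta–Echo at 3777.9 m.

Delta–Echo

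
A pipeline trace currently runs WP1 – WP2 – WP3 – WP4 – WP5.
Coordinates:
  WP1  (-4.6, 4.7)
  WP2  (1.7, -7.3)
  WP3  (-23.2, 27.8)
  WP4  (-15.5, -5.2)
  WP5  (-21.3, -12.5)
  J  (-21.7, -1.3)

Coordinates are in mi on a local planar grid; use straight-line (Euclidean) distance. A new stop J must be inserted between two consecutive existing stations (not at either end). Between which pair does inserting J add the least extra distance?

Added distance for inserting J between each consecutive pair:
WP1–WP2: 28.7 mi
WP2–WP3: 10.3 mi
WP3–WP4: 2.6 mi
WP4–WP5: 9.2 mi
Smallest added distance is 2.6 mi, inserting between WP3 and WP4.

between WP3 and WP4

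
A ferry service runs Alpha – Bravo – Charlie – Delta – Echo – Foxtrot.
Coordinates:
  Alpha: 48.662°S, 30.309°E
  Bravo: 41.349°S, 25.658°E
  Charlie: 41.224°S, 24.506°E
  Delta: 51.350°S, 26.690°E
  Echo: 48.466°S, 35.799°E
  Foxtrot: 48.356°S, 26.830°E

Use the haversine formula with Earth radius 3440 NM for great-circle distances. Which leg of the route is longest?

Leg distances:
Alpha→Bravo: 481.2 NM
Bravo→Charlie: 52.5 NM
Charlie→Delta: 614.6 NM
Delta→Echo: 392.1 NM
Echo→Foxtrot: 357.3 NM
The longest leg is Charlie–Delta at 614.6 NM.

Charlie–Delta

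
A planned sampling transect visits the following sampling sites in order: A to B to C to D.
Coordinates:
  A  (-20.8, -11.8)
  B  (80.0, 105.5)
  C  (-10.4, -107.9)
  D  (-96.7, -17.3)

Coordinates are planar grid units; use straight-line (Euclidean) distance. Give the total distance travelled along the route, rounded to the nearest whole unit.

Leg distances:
A→B: 154.7  (cumulative 154.7)
B→C: 231.8  (cumulative 386.4)
C→D: 125.1  (cumulative 511.5)
Total route length ≈ 512.

512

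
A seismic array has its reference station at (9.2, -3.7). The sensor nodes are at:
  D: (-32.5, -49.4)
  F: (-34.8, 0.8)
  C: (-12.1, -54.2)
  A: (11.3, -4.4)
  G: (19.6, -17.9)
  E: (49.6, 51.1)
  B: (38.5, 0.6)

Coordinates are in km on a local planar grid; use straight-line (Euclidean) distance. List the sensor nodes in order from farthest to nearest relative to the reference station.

E, D, C, F, B, G, A

Distance from the reference station at (9.2, -3.7) to each:
E (49.6, 51.1): 68.1 km
D (-32.5, -49.4): 61.9 km
C (-12.1, -54.2): 54.8 km
F (-34.8, 0.8): 44.2 km
B (38.5, 0.6): 29.6 km
G (19.6, -17.9): 17.6 km
A (11.3, -4.4): 2.2 km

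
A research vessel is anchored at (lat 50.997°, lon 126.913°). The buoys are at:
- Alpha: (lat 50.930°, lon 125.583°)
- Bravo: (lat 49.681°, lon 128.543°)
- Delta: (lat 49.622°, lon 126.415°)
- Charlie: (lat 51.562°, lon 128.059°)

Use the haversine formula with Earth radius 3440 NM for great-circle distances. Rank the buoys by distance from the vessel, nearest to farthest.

Alpha, Charlie, Delta, Bravo

Distances from the vessel:
Alpha (lat 50.930°, lon 125.583°): 50.5 NM
Charlie (lat 51.562°, lon 128.059°): 54.8 NM
Delta (lat 49.622°, lon 126.415°): 84.7 NM
Bravo (lat 49.681°, lon 128.543°): 100.7 NM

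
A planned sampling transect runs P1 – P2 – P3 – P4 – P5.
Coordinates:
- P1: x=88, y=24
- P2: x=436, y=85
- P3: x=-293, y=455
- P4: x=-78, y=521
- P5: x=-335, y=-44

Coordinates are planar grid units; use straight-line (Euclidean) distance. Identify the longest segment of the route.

Leg distances:
P1→P2: 353.3
P2→P3: 817.5
P3→P4: 224.9
P4→P5: 620.7
The longest leg is P2–P3 at 817.5.

P2–P3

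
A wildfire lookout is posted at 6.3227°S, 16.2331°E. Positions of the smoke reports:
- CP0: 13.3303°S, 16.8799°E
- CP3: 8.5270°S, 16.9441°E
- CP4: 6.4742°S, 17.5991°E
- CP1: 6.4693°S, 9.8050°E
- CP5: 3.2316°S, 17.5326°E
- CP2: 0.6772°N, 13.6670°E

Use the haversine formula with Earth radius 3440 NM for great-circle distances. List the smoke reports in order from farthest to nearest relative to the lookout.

Distance from the lookout at 6.3227°S, 16.2331°E to each:
CP2 0.6772°N, 13.6670°E: 447.5 NM
CP0 13.3303°S, 16.8799°E: 422.5 NM
CP1 6.4693°S, 9.8050°E: 383.6 NM
CP5 3.2316°S, 17.5326°E: 201.2 NM
CP3 8.5270°S, 16.9441°E: 138.9 NM
CP4 6.4742°S, 17.5991°E: 82.0 NM

CP2, CP0, CP1, CP5, CP3, CP4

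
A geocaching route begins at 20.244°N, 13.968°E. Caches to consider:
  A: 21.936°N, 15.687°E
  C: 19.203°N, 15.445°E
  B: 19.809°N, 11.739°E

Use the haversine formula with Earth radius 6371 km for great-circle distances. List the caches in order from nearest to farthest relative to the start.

Distance from the start at 20.244°N, 13.968°E to each:
C 19.203°N, 15.445°E: 193.1 km
B 19.809°N, 11.739°E: 237.8 km
A 21.936°N, 15.687°E: 259.2 km

C, B, A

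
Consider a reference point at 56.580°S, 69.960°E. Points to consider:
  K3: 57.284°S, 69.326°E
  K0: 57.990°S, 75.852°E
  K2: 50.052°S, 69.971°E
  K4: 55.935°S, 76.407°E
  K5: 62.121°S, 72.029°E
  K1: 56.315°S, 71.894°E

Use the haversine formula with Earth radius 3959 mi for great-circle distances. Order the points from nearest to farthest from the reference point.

Distances from the reference point:
K3 57.284°S, 69.326°E: 54.2 mi
K1 56.315°S, 71.894°E: 76.1 mi
K0 57.990°S, 75.852°E: 240.5 mi
K4 55.935°S, 76.407°E: 251.3 mi
K5 62.121°S, 72.029°E: 389.7 mi
K2 50.052°S, 69.971°E: 451.1 mi

K3, K1, K0, K4, K5, K2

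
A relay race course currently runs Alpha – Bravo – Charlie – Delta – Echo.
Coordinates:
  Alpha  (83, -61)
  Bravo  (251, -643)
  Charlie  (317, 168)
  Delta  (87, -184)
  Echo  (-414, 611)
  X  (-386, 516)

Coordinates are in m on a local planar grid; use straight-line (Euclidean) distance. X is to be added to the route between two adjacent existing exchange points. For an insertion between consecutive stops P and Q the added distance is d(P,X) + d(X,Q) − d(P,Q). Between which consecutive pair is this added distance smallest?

between Delta and Echo

Added distance for inserting X between each consecutive pair:
Alpha–Bravo: 1460.3 m
Bravo–Charlie: 1293.3 m
Charlie–Delta: 1208.8 m
Delta–Echo: 4.2 m
Smallest added distance is 4.2 m, inserting between Delta and Echo.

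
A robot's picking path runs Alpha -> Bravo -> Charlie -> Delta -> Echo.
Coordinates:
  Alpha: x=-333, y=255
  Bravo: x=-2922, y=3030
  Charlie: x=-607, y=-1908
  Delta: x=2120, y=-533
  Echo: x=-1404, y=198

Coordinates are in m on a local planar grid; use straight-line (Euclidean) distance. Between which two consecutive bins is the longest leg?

Leg distances:
Alpha→Bravo: 3795.2 m
Bravo→Charlie: 5453.7 m
Charlie→Delta: 3054.0 m
Delta→Echo: 3599.0 m
The longest leg is Bravo–Charlie at 5453.7 m.

Bravo–Charlie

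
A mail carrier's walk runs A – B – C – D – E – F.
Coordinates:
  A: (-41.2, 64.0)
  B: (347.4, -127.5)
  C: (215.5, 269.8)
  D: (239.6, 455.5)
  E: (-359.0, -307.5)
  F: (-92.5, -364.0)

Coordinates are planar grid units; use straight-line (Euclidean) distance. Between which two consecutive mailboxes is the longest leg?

Leg distances:
A→B: 433.2
B→C: 418.6
C→D: 187.3
D→E: 969.8
E→F: 272.4
The longest leg is D–E at 969.8.

D–E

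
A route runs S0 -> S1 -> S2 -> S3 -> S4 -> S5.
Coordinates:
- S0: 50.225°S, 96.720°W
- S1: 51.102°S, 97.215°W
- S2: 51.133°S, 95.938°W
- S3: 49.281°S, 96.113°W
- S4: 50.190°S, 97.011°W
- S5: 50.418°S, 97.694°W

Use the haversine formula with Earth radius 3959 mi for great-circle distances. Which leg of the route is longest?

S2–S3

Leg distances:
S0→S1: 64.4 mi
S1→S2: 55.4 mi
S2→S3: 128.2 mi
S3→S4: 74.5 mi
S4→S5: 34.0 mi
The longest leg is S2–S3 at 128.2 mi.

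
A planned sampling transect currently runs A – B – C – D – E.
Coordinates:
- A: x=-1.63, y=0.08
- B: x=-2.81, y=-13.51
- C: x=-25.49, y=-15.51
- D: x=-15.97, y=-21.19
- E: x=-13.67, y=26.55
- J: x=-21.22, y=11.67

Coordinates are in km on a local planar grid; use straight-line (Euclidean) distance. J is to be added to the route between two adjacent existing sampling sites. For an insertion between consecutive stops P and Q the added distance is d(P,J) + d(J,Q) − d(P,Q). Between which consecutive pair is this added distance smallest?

Added distance for inserting J between each consecutive pair:
A–B: 40.3 km
B–C: 35.9 km
C–D: 49.7 km
D–E: 2.2 km
Smallest added distance is 2.2 km, inserting between D and E.

between D and E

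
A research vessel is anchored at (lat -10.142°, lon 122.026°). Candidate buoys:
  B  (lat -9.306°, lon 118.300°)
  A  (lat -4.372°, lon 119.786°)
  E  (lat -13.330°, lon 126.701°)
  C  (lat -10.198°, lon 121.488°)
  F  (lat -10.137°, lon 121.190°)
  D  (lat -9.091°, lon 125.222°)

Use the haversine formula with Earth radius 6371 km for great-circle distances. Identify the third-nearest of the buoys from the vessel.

D

Distances from the vessel ((lat -10.142°, lon 122.026°)):
C: 59.2 km
F: 91.5 km
D: 369.4 km
B: 418.8 km
E: 620.2 km
A: 687.5 km
The third-nearest is D at 369.4 km.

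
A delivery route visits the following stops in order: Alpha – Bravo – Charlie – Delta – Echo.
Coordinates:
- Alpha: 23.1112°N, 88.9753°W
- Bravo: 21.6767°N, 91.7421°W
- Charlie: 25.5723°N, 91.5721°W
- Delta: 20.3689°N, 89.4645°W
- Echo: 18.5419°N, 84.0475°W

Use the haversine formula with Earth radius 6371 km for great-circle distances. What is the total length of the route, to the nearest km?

Leg distances:
Alpha→Bravo: 326.1 km  (cumulative 326.1 km)
Bravo→Charlie: 433.5 km  (cumulative 759.6 km)
Charlie→Delta: 617.5 km  (cumulative 1377.1 km)
Delta→Echo: 603.1 km  (cumulative 1980.2 km)
Total route length ≈ 1980 km.

1980 km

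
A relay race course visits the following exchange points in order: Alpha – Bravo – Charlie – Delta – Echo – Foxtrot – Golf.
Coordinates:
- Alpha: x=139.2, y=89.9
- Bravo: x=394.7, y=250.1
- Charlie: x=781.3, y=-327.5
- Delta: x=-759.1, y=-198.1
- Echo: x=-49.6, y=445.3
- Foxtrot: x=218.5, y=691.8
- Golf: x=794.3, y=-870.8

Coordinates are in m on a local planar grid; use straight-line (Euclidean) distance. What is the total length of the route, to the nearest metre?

Leg distances:
Alpha→Bravo: 301.6 m  (cumulative 301.6 m)
Bravo→Charlie: 695.0 m  (cumulative 996.6 m)
Charlie→Delta: 1545.8 m  (cumulative 2542.4 m)
Delta→Echo: 957.8 m  (cumulative 3500.2 m)
Echo→Foxtrot: 364.2 m  (cumulative 3864.4 m)
Foxtrot→Golf: 1665.3 m  (cumulative 5529.7 m)
Total route length ≈ 5530 m.

5530 m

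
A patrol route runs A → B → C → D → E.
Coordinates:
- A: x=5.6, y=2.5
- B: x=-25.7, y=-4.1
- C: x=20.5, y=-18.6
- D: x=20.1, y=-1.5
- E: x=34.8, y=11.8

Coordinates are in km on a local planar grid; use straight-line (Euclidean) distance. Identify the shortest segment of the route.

C–D

Leg distances:
A→B: 32.0 km
B→C: 48.4 km
C→D: 17.1 km
D→E: 19.8 km
The shortest leg is C–D at 17.1 km.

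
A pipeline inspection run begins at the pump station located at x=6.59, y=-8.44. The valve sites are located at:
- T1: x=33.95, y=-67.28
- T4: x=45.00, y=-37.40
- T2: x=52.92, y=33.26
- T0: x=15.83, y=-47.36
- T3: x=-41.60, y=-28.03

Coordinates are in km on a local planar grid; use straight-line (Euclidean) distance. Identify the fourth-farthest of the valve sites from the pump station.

T4

Distances from the pump station (x=6.59, y=-8.44):
T1: 64.9 km
T2: 62.3 km
T3: 52.0 km
T4: 48.1 km
T0: 40.0 km
The fourth-farthest is T4 at 48.1 km.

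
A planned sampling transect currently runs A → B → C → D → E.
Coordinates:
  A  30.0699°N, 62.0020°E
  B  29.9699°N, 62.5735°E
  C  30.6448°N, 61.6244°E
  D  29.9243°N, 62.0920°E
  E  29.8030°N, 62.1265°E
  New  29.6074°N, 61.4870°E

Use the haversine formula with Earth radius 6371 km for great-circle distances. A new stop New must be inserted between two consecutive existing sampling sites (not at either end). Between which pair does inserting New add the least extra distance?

between C and D

Added distance for inserting New between each consecutive pair:
A–B: 127.7 km
B–C: 110.4 km
C–D: 92.5 km
D–E: 119.8 km
Smallest added distance is 92.5 km, inserting between C and D.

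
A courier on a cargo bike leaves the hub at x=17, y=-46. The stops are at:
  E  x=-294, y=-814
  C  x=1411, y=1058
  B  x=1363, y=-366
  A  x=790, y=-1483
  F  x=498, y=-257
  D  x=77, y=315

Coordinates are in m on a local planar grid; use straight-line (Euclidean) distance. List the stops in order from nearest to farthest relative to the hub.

D, F, E, B, A, C

Distances from the hub:
D x=77, y=315: 366.0 m
F x=498, y=-257: 525.2 m
E x=-294, y=-814: 828.6 m
B x=1363, y=-366: 1383.5 m
A x=790, y=-1483: 1631.7 m
C x=1411, y=1058: 1778.2 m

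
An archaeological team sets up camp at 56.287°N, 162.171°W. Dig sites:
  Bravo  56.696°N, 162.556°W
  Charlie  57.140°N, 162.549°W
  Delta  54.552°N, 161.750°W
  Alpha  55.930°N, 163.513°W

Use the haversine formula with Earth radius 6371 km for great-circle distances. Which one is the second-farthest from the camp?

Charlie

Distances from the camp (56.287°N, 162.171°W):
Delta: 194.7 km
Charlie: 97.6 km
Alpha: 92.2 km
Bravo: 51.3 km
The second-farthest is Charlie at 97.6 km.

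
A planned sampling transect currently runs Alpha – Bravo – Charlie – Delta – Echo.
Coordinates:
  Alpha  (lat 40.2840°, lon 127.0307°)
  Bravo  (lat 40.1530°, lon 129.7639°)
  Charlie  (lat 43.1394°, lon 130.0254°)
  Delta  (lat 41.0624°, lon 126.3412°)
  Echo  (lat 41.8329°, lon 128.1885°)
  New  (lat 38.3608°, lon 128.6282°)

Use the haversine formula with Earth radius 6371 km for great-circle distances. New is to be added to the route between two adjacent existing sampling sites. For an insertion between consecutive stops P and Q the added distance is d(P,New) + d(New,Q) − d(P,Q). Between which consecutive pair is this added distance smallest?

Added distance for inserting New between each consecutive pair:
Alpha–Bravo: 243.6 km
Bravo–Charlie: 433.4 km
Charlie–Delta: 521.0 km
Delta–Echo: 570.1 km
Smallest added distance is 243.6 km, inserting between Alpha and Bravo.

between Alpha and Bravo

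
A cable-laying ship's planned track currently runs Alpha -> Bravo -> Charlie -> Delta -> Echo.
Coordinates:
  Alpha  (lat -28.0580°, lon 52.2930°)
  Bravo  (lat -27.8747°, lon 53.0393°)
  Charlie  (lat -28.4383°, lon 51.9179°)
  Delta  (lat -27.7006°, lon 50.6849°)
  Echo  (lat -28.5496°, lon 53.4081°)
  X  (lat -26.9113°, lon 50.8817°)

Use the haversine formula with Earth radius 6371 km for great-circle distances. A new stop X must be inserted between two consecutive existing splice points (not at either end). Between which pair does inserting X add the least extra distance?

Added distance for inserting X between each consecutive pair:
Alpha–Bravo: 351.1 km
Bravo–Charlie: 310.0 km
Charlie–Delta: 141.8 km
Delta–Echo: 114.9 km
Smallest added distance is 114.9 km, inserting between Delta and Echo.

between Delta and Echo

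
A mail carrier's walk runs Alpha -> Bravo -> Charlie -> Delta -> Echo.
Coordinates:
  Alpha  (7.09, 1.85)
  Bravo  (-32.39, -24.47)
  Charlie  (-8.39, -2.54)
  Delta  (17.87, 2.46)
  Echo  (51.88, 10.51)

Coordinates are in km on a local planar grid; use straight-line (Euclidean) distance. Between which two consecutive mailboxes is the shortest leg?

Leg distances:
Alpha→Bravo: 47.4 km
Bravo→Charlie: 32.5 km
Charlie→Delta: 26.7 km
Delta→Echo: 34.9 km
The shortest leg is Charlie–Delta at 26.7 km.

Charlie–Delta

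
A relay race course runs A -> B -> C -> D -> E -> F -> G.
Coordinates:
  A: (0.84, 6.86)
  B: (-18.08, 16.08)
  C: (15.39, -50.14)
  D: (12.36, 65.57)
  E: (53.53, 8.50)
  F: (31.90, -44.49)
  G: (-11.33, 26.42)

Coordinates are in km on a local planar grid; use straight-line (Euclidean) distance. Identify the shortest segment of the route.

A–B

Leg distances:
A→B: 21.0 km
B→C: 74.2 km
C→D: 115.7 km
D→E: 70.4 km
E→F: 57.2 km
F→G: 83.0 km
The shortest leg is A–B at 21.0 km.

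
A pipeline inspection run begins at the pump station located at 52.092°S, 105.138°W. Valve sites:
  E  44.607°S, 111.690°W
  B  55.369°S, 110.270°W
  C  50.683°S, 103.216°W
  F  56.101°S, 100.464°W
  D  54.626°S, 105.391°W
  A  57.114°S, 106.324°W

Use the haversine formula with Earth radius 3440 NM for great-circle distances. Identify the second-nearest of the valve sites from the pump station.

Distance to each, sorted:
C: 111.1 NM
D: 152.4 NM
B: 268.1 NM
F: 291.4 NM
A: 304.3 NM
E: 519.4 NM
The second-nearest is D at 152.4 NM.

D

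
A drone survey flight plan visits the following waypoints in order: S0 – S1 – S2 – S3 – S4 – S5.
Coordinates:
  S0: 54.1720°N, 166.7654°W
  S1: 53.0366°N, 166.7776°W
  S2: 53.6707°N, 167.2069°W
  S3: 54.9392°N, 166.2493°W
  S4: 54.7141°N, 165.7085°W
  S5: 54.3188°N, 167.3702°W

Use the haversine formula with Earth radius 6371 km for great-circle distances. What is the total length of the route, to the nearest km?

Leg distances:
S0→S1: 126.3 km  (cumulative 126.3 km)
S1→S2: 76.0 km  (cumulative 202.3 km)
S2→S3: 154.1 km  (cumulative 356.4 km)
S3→S4: 42.7 km  (cumulative 399.2 km)
S4→S5: 115.9 km  (cumulative 515.1 km)
Total route length ≈ 515 km.

515 km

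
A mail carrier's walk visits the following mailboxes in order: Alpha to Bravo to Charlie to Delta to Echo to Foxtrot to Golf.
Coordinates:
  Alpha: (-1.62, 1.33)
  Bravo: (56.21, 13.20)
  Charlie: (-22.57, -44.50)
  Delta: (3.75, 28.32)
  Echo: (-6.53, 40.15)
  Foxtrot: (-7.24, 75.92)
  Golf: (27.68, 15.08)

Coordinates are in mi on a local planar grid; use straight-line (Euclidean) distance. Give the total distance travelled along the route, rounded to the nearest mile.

Leg distances:
Alpha→Bravo: 59.0 mi  (cumulative 59.0 mi)
Bravo→Charlie: 97.7 mi  (cumulative 156.7 mi)
Charlie→Delta: 77.4 mi  (cumulative 234.1 mi)
Delta→Echo: 15.7 mi  (cumulative 249.8 mi)
Echo→Foxtrot: 35.8 mi  (cumulative 285.6 mi)
Foxtrot→Golf: 70.1 mi  (cumulative 355.7 mi)
Total route length ≈ 356 mi.

356 mi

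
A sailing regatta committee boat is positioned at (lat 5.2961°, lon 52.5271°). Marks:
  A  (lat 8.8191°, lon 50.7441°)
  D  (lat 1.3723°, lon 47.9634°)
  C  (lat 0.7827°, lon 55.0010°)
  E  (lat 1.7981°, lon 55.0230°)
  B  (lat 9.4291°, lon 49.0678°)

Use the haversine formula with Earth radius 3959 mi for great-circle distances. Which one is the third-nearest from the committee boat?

Distance to each, sorted:
A: 272.4 mi
E: 296.7 mi
C: 355.5 mi
B: 371.1 mi
D: 415.4 mi
The third-nearest is C at 355.5 mi.

C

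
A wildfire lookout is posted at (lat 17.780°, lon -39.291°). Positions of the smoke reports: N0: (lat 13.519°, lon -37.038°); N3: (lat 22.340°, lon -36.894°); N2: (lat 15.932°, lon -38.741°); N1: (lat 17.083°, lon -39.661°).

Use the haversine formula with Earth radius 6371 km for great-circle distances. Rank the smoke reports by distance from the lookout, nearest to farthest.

N1, N2, N0, N3

Distances from the lookout:
N1 (lat 17.083°, lon -39.661°): 86.9 km
N2 (lat 15.932°, lon -38.741°): 213.7 km
N0 (lat 13.519°, lon -37.038°): 531.6 km
N3 (lat 22.340°, lon -36.894°): 565.4 km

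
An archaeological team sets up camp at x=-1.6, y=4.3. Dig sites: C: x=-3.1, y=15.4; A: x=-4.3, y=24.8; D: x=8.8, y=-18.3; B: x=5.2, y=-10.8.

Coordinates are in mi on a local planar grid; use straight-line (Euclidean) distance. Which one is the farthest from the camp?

Distances from the camp (x=-1.6, y=4.3):
D: 24.9 mi
A: 20.7 mi
B: 16.6 mi
C: 11.2 mi
The farthest is D at 24.9 mi.

D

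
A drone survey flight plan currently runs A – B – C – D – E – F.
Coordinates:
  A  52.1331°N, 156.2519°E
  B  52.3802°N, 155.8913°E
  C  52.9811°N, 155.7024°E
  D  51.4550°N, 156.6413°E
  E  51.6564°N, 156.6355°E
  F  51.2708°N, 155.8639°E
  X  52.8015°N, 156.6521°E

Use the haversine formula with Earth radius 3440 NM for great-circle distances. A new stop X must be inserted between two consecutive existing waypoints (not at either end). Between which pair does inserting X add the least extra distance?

Added distance for inserting X between each consecutive pair:
A–B: 60.4 NM
B–C: 36.9 NM
C–D: 19.0 NM
D–E: 137.5 NM
E–F: 128.2 NM
Smallest added distance is 19.0 NM, inserting between C and D.

between C and D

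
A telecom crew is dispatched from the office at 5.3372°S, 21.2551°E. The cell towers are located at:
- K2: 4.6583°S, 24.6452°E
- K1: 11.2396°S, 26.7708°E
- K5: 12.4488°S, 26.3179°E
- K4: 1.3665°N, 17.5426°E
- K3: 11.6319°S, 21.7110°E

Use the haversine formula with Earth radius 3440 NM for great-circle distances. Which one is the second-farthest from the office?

K1

Distances from the office (5.3372°S, 21.2551°E):
K5: 521.9 NM
K1: 482.6 NM
K4: 460.0 NM
K3: 378.9 NM
K2: 206.8 NM
The second-farthest is K1 at 482.6 NM.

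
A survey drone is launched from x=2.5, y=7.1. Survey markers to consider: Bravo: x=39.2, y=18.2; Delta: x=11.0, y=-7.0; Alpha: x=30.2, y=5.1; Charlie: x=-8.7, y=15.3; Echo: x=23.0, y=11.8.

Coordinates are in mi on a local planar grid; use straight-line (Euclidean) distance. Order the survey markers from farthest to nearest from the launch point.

Bravo, Alpha, Echo, Delta, Charlie

Computing each straight-line distance from x=2.5, y=7.1:
Bravo x=39.2, y=18.2: 38.3 mi
Alpha x=30.2, y=5.1: 27.8 mi
Echo x=23.0, y=11.8: 21.0 mi
Delta x=11.0, y=-7.0: 16.5 mi
Charlie x=-8.7, y=15.3: 13.9 mi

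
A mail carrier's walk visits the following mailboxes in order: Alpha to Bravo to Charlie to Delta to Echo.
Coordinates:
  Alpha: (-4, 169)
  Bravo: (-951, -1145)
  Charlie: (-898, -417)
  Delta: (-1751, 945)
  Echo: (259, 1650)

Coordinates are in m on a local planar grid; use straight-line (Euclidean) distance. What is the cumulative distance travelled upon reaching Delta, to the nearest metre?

Leg distances:
Alpha→Bravo: 1619.7 m  (cumulative 1619.7 m)
Bravo→Charlie: 729.9 m  (cumulative 2349.6 m)
Charlie→Delta: 1607.1 m  (cumulative 3956.7 m)
Cumulative distance at Delta ≈ 3957 m.

3957 m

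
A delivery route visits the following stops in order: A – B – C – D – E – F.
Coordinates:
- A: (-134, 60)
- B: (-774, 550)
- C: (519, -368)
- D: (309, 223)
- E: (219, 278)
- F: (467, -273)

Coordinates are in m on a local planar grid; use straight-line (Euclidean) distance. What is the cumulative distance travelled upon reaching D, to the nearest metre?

Leg distances:
A→B: 806.0 m  (cumulative 806.0 m)
B→C: 1585.7 m  (cumulative 2391.8 m)
C→D: 627.2 m  (cumulative 3019.0 m)
Cumulative distance at D ≈ 3019 m.

3019 m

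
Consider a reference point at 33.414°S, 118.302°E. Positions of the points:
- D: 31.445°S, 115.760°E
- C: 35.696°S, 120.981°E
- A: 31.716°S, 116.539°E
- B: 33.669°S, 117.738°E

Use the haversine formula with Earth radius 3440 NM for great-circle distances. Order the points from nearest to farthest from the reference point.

B, A, D, C

Distances from the reference point:
B 33.669°S, 117.738°E: 32.1 NM
A 31.716°S, 116.539°E: 135.5 NM
D 31.445°S, 115.760°E: 174.8 NM
C 35.696°S, 120.981°E: 190.6 NM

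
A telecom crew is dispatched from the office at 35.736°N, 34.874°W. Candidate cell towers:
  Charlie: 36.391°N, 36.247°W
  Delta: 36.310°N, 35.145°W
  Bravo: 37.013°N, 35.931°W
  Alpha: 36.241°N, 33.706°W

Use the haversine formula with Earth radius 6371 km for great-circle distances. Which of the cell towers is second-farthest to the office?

Distance to each, sorted:
Bravo: 170.6 km
Charlie: 143.3 km
Alpha: 119.1 km
Delta: 68.3 km
The second-farthest is Charlie at 143.3 km.

Charlie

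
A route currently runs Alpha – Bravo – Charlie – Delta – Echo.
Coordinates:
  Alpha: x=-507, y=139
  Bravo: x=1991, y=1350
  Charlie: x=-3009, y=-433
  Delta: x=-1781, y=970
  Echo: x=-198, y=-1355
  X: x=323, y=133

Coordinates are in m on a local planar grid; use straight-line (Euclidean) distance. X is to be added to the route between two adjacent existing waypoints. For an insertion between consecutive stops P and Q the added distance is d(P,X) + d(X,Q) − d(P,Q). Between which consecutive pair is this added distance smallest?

between Alpha and Bravo

Added distance for inserting X between each consecutive pair:
Alpha–Bravo: 118.7 m
Bravo–Charlie: 136.1 m
Charlie–Delta: 3779.6 m
Delta–Echo: 1028.2 m
Smallest added distance is 118.7 m, inserting between Alpha and Bravo.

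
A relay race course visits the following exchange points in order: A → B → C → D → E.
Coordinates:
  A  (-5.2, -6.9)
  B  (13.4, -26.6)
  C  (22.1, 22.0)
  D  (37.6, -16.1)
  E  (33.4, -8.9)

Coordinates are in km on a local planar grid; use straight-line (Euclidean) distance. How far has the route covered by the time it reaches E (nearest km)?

Leg distances:
A→B: 27.1 km  (cumulative 27.1 km)
B→C: 49.4 km  (cumulative 76.5 km)
C→D: 41.1 km  (cumulative 117.6 km)
D→E: 8.3 km  (cumulative 125.9 km)
Cumulative distance at E ≈ 126 km.

126 km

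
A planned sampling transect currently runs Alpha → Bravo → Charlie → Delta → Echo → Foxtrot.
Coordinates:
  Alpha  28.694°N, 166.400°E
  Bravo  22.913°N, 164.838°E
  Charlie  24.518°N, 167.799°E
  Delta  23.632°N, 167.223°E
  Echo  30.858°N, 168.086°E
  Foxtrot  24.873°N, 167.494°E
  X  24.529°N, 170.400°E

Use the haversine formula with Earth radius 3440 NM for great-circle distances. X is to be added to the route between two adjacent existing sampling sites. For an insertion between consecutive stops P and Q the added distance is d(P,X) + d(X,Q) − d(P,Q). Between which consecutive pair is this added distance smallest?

Added distance for inserting X between each consecutive pair:
Alpha–Bravo: 293.1 NM
Bravo–Charlie: 273.7 NM
Charlie–Delta: 262.5 NM
Delta–Echo: 145.4 NM
Echo–Foxtrot: 198.5 NM
Smallest added distance is 145.4 NM, inserting between Delta and Echo.

between Delta and Echo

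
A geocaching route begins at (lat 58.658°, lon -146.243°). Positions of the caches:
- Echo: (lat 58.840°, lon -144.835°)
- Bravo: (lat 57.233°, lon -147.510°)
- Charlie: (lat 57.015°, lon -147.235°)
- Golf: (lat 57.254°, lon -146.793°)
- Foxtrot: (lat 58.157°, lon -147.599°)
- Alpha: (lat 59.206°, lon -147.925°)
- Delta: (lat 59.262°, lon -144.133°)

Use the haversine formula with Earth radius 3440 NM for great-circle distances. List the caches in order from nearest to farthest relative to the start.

Computing each great-circle distance from (lat 58.658°, lon -146.243°):
Echo (lat 58.840°, lon -144.835°): 45.2 NM
Foxtrot (lat 58.157°, lon -147.599°): 52.2 NM
Alpha (lat 59.206°, lon -147.925°): 61.6 NM
Delta (lat 59.262°, lon -144.133°): 74.7 NM
Golf (lat 57.254°, lon -146.793°): 86.1 NM
Bravo (lat 57.233°, lon -147.510°): 94.6 NM
Charlie (lat 57.015°, lon -147.235°): 103.6 NM

Echo, Foxtrot, Alpha, Delta, Golf, Bravo, Charlie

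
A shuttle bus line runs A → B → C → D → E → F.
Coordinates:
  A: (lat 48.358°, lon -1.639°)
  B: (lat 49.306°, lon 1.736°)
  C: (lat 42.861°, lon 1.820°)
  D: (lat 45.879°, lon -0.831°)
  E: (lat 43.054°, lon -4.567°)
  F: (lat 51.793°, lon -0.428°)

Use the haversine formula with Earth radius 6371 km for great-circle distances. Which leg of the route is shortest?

A–B

Leg distances:
A→B: 268.6 km
B→C: 716.7 km
C→D: 396.2 km
D→E: 431.8 km
E→F: 1020.0 km
The shortest leg is A–B at 268.6 km.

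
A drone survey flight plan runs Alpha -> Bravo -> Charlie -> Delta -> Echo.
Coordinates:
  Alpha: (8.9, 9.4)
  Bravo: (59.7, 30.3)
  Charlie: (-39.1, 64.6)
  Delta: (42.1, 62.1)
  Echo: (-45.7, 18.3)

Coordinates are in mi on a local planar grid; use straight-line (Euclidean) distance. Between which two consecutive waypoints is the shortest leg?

Alpha–Bravo

Leg distances:
Alpha→Bravo: 54.9 mi
Bravo→Charlie: 104.6 mi
Charlie→Delta: 81.2 mi
Delta→Echo: 98.1 mi
The shortest leg is Alpha–Bravo at 54.9 mi.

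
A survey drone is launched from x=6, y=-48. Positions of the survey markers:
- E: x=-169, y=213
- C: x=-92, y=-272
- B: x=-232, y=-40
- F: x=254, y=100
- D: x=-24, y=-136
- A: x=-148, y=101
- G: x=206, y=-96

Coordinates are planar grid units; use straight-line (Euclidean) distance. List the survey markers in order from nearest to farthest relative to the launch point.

Distance from the launch point at x=6, y=-48 to each:
D x=-24, y=-136: 93.0
G x=206, y=-96: 205.7
A x=-148, y=101: 214.3
B x=-232, y=-40: 238.1
C x=-92, y=-272: 244.5
F x=254, y=100: 288.8
E x=-169, y=213: 314.2

D, G, A, B, C, F, E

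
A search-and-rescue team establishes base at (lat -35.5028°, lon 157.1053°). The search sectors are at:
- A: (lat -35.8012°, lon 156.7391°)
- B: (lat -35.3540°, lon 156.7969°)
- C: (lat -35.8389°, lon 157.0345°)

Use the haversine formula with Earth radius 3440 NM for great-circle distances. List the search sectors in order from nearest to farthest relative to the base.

Distance from the base at (lat -35.5028°, lon 157.1053°) to each:
B (lat -35.3540°, lon 156.7969°): 17.5 NM
C (lat -35.8389°, lon 157.0345°): 20.5 NM
A (lat -35.8012°, lon 156.7391°): 25.3 NM

B, C, A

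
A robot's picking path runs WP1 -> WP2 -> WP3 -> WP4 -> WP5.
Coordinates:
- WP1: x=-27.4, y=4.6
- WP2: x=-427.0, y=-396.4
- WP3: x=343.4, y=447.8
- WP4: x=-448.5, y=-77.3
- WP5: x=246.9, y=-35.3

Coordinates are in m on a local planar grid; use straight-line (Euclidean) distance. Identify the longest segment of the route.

Leg distances:
WP1→WP2: 566.1 m
WP2→WP3: 1142.9 m
WP3→WP4: 950.2 m
WP4→WP5: 696.7 m
The longest leg is WP2–WP3 at 1142.9 m.

WP2–WP3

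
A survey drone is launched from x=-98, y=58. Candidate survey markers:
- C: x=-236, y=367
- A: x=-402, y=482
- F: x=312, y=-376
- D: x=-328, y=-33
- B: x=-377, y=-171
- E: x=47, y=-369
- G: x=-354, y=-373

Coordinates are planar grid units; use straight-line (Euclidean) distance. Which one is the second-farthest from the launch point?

A

Distances from the launch point (x=-98, y=58):
F: 597.0
A: 521.7
G: 501.3
E: 450.9
B: 360.9
C: 338.4
D: 247.3
The second-farthest is A at 521.7.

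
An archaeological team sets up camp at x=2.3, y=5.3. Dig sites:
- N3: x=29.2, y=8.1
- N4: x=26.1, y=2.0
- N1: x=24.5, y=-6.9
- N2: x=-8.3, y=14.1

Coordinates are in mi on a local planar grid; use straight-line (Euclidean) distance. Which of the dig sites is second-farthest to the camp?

N1

Distances from the camp (x=2.3, y=5.3):
N3: 27.0 mi
N1: 25.3 mi
N4: 24.0 mi
N2: 13.8 mi
The second-farthest is N1 at 25.3 mi.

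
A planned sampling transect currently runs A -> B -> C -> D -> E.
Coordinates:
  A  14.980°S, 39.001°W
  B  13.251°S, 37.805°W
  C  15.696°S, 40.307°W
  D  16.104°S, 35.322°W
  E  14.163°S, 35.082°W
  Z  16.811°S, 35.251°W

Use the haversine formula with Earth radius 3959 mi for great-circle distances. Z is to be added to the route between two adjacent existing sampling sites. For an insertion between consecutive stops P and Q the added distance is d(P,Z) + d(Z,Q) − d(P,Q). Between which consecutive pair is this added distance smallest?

between C and D

Added distance for inserting Z between each consecutive pair:
A–B: 434.9 mi
B–C: 405.5 mi
C–D: 60.7 mi
D–E: 97.3 mi
Smallest added distance is 60.7 mi, inserting between C and D.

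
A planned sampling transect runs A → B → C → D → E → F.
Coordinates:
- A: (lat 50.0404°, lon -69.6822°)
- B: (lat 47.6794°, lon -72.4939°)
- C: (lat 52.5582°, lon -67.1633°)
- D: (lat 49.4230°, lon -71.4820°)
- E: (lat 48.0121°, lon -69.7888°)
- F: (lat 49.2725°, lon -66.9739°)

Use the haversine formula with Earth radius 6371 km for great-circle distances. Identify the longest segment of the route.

B–C

Leg distances:
A→B: 333.5 km
B→C: 662.0 km
C→D: 461.2 km
D→E: 200.1 km
E→F: 249.8 km
The longest leg is B–C at 662.0 km.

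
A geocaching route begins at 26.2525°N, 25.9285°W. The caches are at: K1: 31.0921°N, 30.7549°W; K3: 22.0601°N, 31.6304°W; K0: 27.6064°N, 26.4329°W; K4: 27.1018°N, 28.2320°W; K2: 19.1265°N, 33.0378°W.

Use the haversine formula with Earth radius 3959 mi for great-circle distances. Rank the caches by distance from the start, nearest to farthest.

K0, K4, K1, K3, K2

Distance from the start at 26.2525°N, 25.9285°W to each:
K0 27.6064°N, 26.4329°W: 98.6 mi
K4 27.1018°N, 28.2320°W: 153.9 mi
K1 31.0921°N, 30.7549°W: 444.2 mi
K3 22.0601°N, 31.6304°W: 461.6 mi
K2 19.1265°N, 33.0378°W: 668.9 mi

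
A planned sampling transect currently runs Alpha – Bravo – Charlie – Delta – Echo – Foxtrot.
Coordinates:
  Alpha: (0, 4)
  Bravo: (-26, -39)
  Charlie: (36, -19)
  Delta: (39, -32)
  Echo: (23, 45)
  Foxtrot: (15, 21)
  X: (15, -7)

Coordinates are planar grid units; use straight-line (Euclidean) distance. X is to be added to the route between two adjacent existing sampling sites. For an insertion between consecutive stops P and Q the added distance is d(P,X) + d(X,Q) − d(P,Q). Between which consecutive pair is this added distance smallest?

between Delta and Echo

Added distance for inserting X between each consecutive pair:
Alpha–Bravo: 20.4
Bravo–Charlie: 11.1
Charlie–Delta: 45.5
Delta–Echo: 8.6
Echo–Foxtrot: 55.3
Smallest added distance is 8.6, inserting between Delta and Echo.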